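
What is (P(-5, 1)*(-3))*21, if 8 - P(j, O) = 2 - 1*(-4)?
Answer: -126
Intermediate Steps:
P(j, O) = 2 (P(j, O) = 8 - (2 - 1*(-4)) = 8 - (2 + 4) = 8 - 1*6 = 8 - 6 = 2)
(P(-5, 1)*(-3))*21 = (2*(-3))*21 = -6*21 = -126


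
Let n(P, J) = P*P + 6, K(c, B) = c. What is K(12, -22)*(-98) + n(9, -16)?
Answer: -1089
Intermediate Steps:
n(P, J) = 6 + P² (n(P, J) = P² + 6 = 6 + P²)
K(12, -22)*(-98) + n(9, -16) = 12*(-98) + (6 + 9²) = -1176 + (6 + 81) = -1176 + 87 = -1089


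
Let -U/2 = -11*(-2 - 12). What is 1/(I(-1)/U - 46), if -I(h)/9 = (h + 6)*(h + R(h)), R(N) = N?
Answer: -154/7129 ≈ -0.021602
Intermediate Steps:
U = -308 (U = -(-22)*(-2 - 12) = -(-22)*(-14) = -2*154 = -308)
I(h) = -18*h*(6 + h) (I(h) = -9*(h + 6)*(h + h) = -9*(6 + h)*2*h = -18*h*(6 + h))
1/(I(-1)/U - 46) = 1/((18*(-1)*(-6 - 1*(-1)))/(-308) - 46) = 1/((18*(-1)*(-6 + 1))*(-1/308) - 46) = 1/((18*(-1)*(-5))*(-1/308) - 46) = 1/(90*(-1/308) - 46) = 1/(-45/154 - 46) = 1/(-7129/154) = -154/7129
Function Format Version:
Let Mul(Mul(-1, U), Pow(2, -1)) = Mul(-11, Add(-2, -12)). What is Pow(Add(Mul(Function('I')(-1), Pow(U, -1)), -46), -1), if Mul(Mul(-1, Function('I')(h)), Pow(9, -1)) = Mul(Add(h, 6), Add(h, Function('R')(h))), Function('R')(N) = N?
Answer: Rational(-154, 7129) ≈ -0.021602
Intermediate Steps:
U = -308 (U = Mul(-2, Mul(-11, Add(-2, -12))) = Mul(-2, Mul(-11, -14)) = Mul(-2, 154) = -308)
Function('I')(h) = Mul(-18, h, Add(6, h)) (Function('I')(h) = Mul(-9, Mul(Add(h, 6), Add(h, h))) = Mul(-9, Mul(Add(6, h), Mul(2, h))) = Mul(-9, Mul(2, h, Add(6, h))) = Mul(-18, h, Add(6, h)))
Pow(Add(Mul(Function('I')(-1), Pow(U, -1)), -46), -1) = Pow(Add(Mul(Mul(18, -1, Add(-6, Mul(-1, -1))), Pow(-308, -1)), -46), -1) = Pow(Add(Mul(Mul(18, -1, Add(-6, 1)), Rational(-1, 308)), -46), -1) = Pow(Add(Mul(Mul(18, -1, -5), Rational(-1, 308)), -46), -1) = Pow(Add(Mul(90, Rational(-1, 308)), -46), -1) = Pow(Add(Rational(-45, 154), -46), -1) = Pow(Rational(-7129, 154), -1) = Rational(-154, 7129)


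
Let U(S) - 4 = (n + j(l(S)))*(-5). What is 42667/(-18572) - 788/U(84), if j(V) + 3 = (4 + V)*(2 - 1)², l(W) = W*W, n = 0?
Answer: -1490699691/655238732 ≈ -2.2750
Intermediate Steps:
l(W) = W²
j(V) = 1 + V (j(V) = -3 + (4 + V)*(2 - 1)² = -3 + (4 + V)*1² = -3 + (4 + V)*1 = -3 + (4 + V) = 1 + V)
U(S) = -1 - 5*S² (U(S) = 4 + (0 + (1 + S²))*(-5) = 4 + (1 + S²)*(-5) = 4 + (-5 - 5*S²) = -1 - 5*S²)
42667/(-18572) - 788/U(84) = 42667/(-18572) - 788/(-1 - 5*84²) = 42667*(-1/18572) - 788/(-1 - 5*7056) = -42667/18572 - 788/(-1 - 35280) = -42667/18572 - 788/(-35281) = -42667/18572 - 788*(-1/35281) = -42667/18572 + 788/35281 = -1490699691/655238732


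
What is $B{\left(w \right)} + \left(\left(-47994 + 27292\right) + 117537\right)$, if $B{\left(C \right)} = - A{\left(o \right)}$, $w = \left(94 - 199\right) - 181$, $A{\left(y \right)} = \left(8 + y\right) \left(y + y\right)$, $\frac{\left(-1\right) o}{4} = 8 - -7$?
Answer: $90595$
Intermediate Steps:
$o = -60$ ($o = - 4 \left(8 - -7\right) = - 4 \left(8 + 7\right) = \left(-4\right) 15 = -60$)
$A{\left(y \right)} = 2 y \left(8 + y\right)$ ($A{\left(y \right)} = \left(8 + y\right) 2 y = 2 y \left(8 + y\right)$)
$w = -286$ ($w = -105 - 181 = -286$)
$B{\left(C \right)} = -6240$ ($B{\left(C \right)} = - 2 \left(-60\right) \left(8 - 60\right) = - 2 \left(-60\right) \left(-52\right) = \left(-1\right) 6240 = -6240$)
$B{\left(w \right)} + \left(\left(-47994 + 27292\right) + 117537\right) = -6240 + \left(\left(-47994 + 27292\right) + 117537\right) = -6240 + \left(-20702 + 117537\right) = -6240 + 96835 = 90595$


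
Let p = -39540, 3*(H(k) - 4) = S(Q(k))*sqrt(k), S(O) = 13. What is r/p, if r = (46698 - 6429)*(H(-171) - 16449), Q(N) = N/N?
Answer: 44148247/2636 - 174499*I*sqrt(19)/13180 ≈ 16748.0 - 57.71*I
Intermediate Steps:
Q(N) = 1
H(k) = 4 + 13*sqrt(k)/3 (H(k) = 4 + (13*sqrt(k))/3 = 4 + 13*sqrt(k)/3)
r = -662223705 + 523497*I*sqrt(19) (r = (46698 - 6429)*((4 + 13*sqrt(-171)/3) - 16449) = 40269*((4 + 13*(3*I*sqrt(19))/3) - 16449) = 40269*((4 + 13*I*sqrt(19)) - 16449) = 40269*(-16445 + 13*I*sqrt(19)) = -662223705 + 523497*I*sqrt(19) ≈ -6.6222e+8 + 2.2819e+6*I)
r/p = (-662223705 + 523497*I*sqrt(19))/(-39540) = (-662223705 + 523497*I*sqrt(19))*(-1/39540) = 44148247/2636 - 174499*I*sqrt(19)/13180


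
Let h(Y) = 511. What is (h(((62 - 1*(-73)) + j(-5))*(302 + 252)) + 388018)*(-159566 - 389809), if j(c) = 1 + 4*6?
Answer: -213448119375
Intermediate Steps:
j(c) = 25 (j(c) = 1 + 24 = 25)
(h(((62 - 1*(-73)) + j(-5))*(302 + 252)) + 388018)*(-159566 - 389809) = (511 + 388018)*(-159566 - 389809) = 388529*(-549375) = -213448119375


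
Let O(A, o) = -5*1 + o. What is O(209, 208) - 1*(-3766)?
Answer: 3969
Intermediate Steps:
O(A, o) = -5 + o
O(209, 208) - 1*(-3766) = (-5 + 208) - 1*(-3766) = 203 + 3766 = 3969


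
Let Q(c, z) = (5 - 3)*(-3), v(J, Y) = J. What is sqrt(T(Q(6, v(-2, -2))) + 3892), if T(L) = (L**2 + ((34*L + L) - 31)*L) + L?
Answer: 2*sqrt(1342) ≈ 73.267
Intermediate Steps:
Q(c, z) = -6 (Q(c, z) = 2*(-3) = -6)
T(L) = L + L**2 + L*(-31 + 35*L) (T(L) = (L**2 + (35*L - 31)*L) + L = (L**2 + (-31 + 35*L)*L) + L = (L**2 + L*(-31 + 35*L)) + L = L + L**2 + L*(-31 + 35*L))
sqrt(T(Q(6, v(-2, -2))) + 3892) = sqrt(6*(-6)*(-5 + 6*(-6)) + 3892) = sqrt(6*(-6)*(-5 - 36) + 3892) = sqrt(6*(-6)*(-41) + 3892) = sqrt(1476 + 3892) = sqrt(5368) = 2*sqrt(1342)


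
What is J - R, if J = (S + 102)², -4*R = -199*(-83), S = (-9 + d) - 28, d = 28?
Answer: 51113/4 ≈ 12778.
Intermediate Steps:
S = -9 (S = (-9 + 28) - 28 = 19 - 28 = -9)
R = -16517/4 (R = -(-199)*(-83)/4 = -¼*16517 = -16517/4 ≈ -4129.3)
J = 8649 (J = (-9 + 102)² = 93² = 8649)
J - R = 8649 - 1*(-16517/4) = 8649 + 16517/4 = 51113/4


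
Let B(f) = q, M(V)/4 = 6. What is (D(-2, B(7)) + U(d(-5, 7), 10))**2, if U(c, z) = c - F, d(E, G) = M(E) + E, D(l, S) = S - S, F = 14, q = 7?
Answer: 25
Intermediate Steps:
M(V) = 24 (M(V) = 4*6 = 24)
B(f) = 7
D(l, S) = 0
d(E, G) = 24 + E
U(c, z) = -14 + c (U(c, z) = c - 1*14 = c - 14 = -14 + c)
(D(-2, B(7)) + U(d(-5, 7), 10))**2 = (0 + (-14 + (24 - 5)))**2 = (0 + (-14 + 19))**2 = (0 + 5)**2 = 5**2 = 25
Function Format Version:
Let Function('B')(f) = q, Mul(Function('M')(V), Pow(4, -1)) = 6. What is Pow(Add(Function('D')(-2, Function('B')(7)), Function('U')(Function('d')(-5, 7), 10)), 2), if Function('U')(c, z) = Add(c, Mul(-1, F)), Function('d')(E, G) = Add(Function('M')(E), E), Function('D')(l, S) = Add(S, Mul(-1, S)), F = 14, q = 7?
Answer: 25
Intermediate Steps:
Function('M')(V) = 24 (Function('M')(V) = Mul(4, 6) = 24)
Function('B')(f) = 7
Function('D')(l, S) = 0
Function('d')(E, G) = Add(24, E)
Function('U')(c, z) = Add(-14, c) (Function('U')(c, z) = Add(c, Mul(-1, 14)) = Add(c, -14) = Add(-14, c))
Pow(Add(Function('D')(-2, Function('B')(7)), Function('U')(Function('d')(-5, 7), 10)), 2) = Pow(Add(0, Add(-14, Add(24, -5))), 2) = Pow(Add(0, Add(-14, 19)), 2) = Pow(Add(0, 5), 2) = Pow(5, 2) = 25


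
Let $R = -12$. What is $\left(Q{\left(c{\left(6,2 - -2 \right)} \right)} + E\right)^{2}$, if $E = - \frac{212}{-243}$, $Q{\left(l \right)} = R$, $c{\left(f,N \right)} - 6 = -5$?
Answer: $\frac{7311616}{59049} \approx 123.82$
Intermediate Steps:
$c{\left(f,N \right)} = 1$ ($c{\left(f,N \right)} = 6 - 5 = 1$)
$Q{\left(l \right)} = -12$
$E = \frac{212}{243}$ ($E = \left(-212\right) \left(- \frac{1}{243}\right) = \frac{212}{243} \approx 0.87243$)
$\left(Q{\left(c{\left(6,2 - -2 \right)} \right)} + E\right)^{2} = \left(-12 + \frac{212}{243}\right)^{2} = \left(- \frac{2704}{243}\right)^{2} = \frac{7311616}{59049}$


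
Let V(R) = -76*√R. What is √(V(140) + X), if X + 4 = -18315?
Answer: √(-18319 - 152*√35) ≈ 138.63*I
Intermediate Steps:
X = -18319 (X = -4 - 18315 = -18319)
√(V(140) + X) = √(-152*√35 - 18319) = √(-18319 - 152*√35)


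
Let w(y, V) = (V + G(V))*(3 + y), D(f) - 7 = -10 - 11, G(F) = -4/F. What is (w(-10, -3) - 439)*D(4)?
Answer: 17948/3 ≈ 5982.7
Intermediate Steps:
D(f) = -14 (D(f) = 7 + (-10 - 11) = 7 - 21 = -14)
w(y, V) = (3 + y)*(V - 4/V) (w(y, V) = (V - 4/V)*(3 + y) = (3 + y)*(V - 4/V))
(w(-10, -3) - 439)*D(4) = ((-12 - 4*(-10) + (-3)**2*(3 - 10))/(-3) - 439)*(-14) = (-(-12 + 40 + 9*(-7))/3 - 439)*(-14) = (-(-12 + 40 - 63)/3 - 439)*(-14) = (-1/3*(-35) - 439)*(-14) = (35/3 - 439)*(-14) = -1282/3*(-14) = 17948/3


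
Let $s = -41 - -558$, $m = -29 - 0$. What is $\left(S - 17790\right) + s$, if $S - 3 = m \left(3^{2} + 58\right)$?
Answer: $-19213$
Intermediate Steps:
$m = -29$ ($m = -29 + 0 = -29$)
$s = 517$ ($s = -41 + 558 = 517$)
$S = -1940$ ($S = 3 - 29 \left(3^{2} + 58\right) = 3 - 29 \left(9 + 58\right) = 3 - 1943 = -1940$)
$\left(S - 17790\right) + s = \left(-1940 - 17790\right) + 517 = -19730 + 517 = -19213$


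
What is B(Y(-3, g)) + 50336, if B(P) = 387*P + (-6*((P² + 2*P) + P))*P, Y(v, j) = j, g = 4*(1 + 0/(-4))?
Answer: 51212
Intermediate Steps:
g = 4 (g = 4*(1 + 0*(-¼)) = 4*(1 + 0) = 4*1 = 4)
B(P) = 387*P + P*(-18*P - 6*P²) (B(P) = 387*P + (-6*(P² + 3*P))*P = 387*P + (-18*P - 6*P²)*P = 387*P + P*(-18*P - 6*P²))
B(Y(-3, g)) + 50336 = 3*4*(129 - 6*4 - 2*4²) + 50336 = 3*4*(129 - 24 - 2*16) + 50336 = 3*4*(129 - 24 - 32) + 50336 = 3*4*73 + 50336 = 876 + 50336 = 51212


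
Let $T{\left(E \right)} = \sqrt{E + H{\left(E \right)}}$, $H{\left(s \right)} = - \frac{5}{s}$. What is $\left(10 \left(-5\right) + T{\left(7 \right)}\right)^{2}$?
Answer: $\frac{17544}{7} - \frac{200 \sqrt{77}}{7} \approx 2255.6$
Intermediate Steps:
$T{\left(E \right)} = \sqrt{E - \frac{5}{E}}$
$\left(10 \left(-5\right) + T{\left(7 \right)}\right)^{2} = \left(10 \left(-5\right) + \sqrt{7 - \frac{5}{7}}\right)^{2} = \left(-50 + \sqrt{7 - \frac{5}{7}}\right)^{2} = \left(-50 + \sqrt{\frac{44}{7}}\right)^{2} = \left(-50 + \frac{2 \sqrt{77}}{7}\right)^{2}$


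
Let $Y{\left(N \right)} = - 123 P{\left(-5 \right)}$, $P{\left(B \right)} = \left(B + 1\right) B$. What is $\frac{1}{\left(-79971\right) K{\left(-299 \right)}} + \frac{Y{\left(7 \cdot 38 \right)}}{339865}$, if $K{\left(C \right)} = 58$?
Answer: $- \frac{2282120429}{315280389414} \approx -0.0072384$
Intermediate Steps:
$P{\left(B \right)} = B \left(1 + B\right)$ ($P{\left(B \right)} = \left(1 + B\right) B = B \left(1 + B\right)$)
$Y{\left(N \right)} = -2460$ ($Y{\left(N \right)} = - 123 \left(- 5 \left(1 - 5\right)\right) = - 123 \left(\left(-5\right) \left(-4\right)\right) = \left(-123\right) 20 = -2460$)
$\frac{1}{\left(-79971\right) K{\left(-299 \right)}} + \frac{Y{\left(7 \cdot 38 \right)}}{339865} = \frac{1}{\left(-79971\right) 58} - \frac{2460}{339865} = \left(- \frac{1}{79971}\right) \frac{1}{58} - \frac{492}{67973} = - \frac{1}{4638318} - \frac{492}{67973} = - \frac{2282120429}{315280389414}$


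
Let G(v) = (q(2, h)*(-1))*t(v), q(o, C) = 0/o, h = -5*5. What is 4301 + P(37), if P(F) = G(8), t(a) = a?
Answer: 4301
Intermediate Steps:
h = -25
q(o, C) = 0
G(v) = 0 (G(v) = (0*(-1))*v = 0*v = 0)
P(F) = 0
4301 + P(37) = 4301 + 0 = 4301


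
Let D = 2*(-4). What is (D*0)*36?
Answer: 0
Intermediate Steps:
D = -8
(D*0)*36 = -8*0*36 = 0*36 = 0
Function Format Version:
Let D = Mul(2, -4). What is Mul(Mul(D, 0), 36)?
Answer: 0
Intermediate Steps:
D = -8
Mul(Mul(D, 0), 36) = Mul(Mul(-8, 0), 36) = Mul(0, 36) = 0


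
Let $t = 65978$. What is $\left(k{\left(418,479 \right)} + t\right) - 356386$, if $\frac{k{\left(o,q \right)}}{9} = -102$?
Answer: $-291326$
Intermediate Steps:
$k{\left(o,q \right)} = -918$ ($k{\left(o,q \right)} = 9 \left(-102\right) = -918$)
$\left(k{\left(418,479 \right)} + t\right) - 356386 = \left(-918 + 65978\right) - 356386 = 65060 - 356386 = -291326$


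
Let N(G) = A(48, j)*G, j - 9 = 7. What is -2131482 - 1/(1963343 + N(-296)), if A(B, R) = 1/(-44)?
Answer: -46033290637265/21596847 ≈ -2.1315e+6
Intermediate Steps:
j = 16 (j = 9 + 7 = 16)
A(B, R) = -1/44
N(G) = -G/44
-2131482 - 1/(1963343 + N(-296)) = -2131482 - 1/(1963343 - 1/44*(-296)) = -2131482 - 1/(1963343 + 74/11) = -2131482 - 1/21596847/11 = -2131482 - 1*11/21596847 = -2131482 - 11/21596847 = -46033290637265/21596847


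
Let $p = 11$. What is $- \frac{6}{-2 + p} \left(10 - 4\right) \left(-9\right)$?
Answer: $36$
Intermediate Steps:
$- \frac{6}{-2 + p} \left(10 - 4\right) \left(-9\right) = - \frac{6}{-2 + 11} \left(10 - 4\right) \left(-9\right) = - \frac{6}{9} \left(10 - 4\right) \left(-9\right) = \left(-6\right) \frac{1}{9} \cdot 6 \left(-9\right) = \left(- \frac{2}{3}\right) 6 \left(-9\right) = \left(-4\right) \left(-9\right) = 36$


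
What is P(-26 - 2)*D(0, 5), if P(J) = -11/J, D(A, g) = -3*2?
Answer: -33/14 ≈ -2.3571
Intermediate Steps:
D(A, g) = -6
P(-26 - 2)*D(0, 5) = -11/(-26 - 2)*(-6) = -11/(-28)*(-6) = -11*(-1/28)*(-6) = (11/28)*(-6) = -33/14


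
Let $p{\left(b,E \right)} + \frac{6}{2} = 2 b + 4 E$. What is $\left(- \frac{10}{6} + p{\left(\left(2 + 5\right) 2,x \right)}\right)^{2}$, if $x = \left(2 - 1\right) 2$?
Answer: $\frac{8836}{9} \approx 981.78$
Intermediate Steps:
$x = 2$ ($x = 1 \cdot 2 = 2$)
$p{\left(b,E \right)} = -3 + 2 b + 4 E$ ($p{\left(b,E \right)} = -3 + \left(2 b + 4 E\right) = -3 + 2 b + 4 E$)
$\left(- \frac{10}{6} + p{\left(\left(2 + 5\right) 2,x \right)}\right)^{2} = \left(- \frac{10}{6} + \left(-3 + 2 \left(2 + 5\right) 2 + 4 \cdot 2\right)\right)^{2} = \left(\left(-10\right) \frac{1}{6} + \left(-3 + 2 \cdot 7 \cdot 2 + 8\right)\right)^{2} = \left(- \frac{5}{3} + \left(-3 + 2 \cdot 14 + 8\right)\right)^{2} = \left(- \frac{5}{3} + \left(-3 + 28 + 8\right)\right)^{2} = \left(- \frac{5}{3} + 33\right)^{2} = \left(\frac{94}{3}\right)^{2} = \frac{8836}{9}$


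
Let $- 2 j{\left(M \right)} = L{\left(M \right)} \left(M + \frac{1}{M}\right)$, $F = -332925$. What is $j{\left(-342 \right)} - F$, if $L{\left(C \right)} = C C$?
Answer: $20333940$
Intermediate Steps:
$L{\left(C \right)} = C^{2}$
$j{\left(M \right)} = - \frac{M^{2} \left(M + \frac{1}{M}\right)}{2}$
$j{\left(-342 \right)} - F = \left(- \frac{1}{2}\right) \left(-342\right) \left(1 + \left(-342\right)^{2}\right) - -332925 = \left(- \frac{1}{2}\right) \left(-342\right) \left(1 + 116964\right) + 332925 = \left(- \frac{1}{2}\right) \left(-342\right) 116965 + 332925 = 20001015 + 332925 = 20333940$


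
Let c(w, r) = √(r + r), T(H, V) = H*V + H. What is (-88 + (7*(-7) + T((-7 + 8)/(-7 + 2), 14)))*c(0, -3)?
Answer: -140*I*√6 ≈ -342.93*I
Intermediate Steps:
T(H, V) = H + H*V
c(w, r) = √2*√r (c(w, r) = √(2*r) = √2*√r)
(-88 + (7*(-7) + T((-7 + 8)/(-7 + 2), 14)))*c(0, -3) = (-88 + (7*(-7) + ((-7 + 8)/(-7 + 2))*(1 + 14)))*(√2*√(-3)) = (-88 + (-49 + (1/(-5))*15))*(√2*(I*√3)) = (-88 + (-49 + (1*(-⅕))*15))*(I*√6) = (-88 + (-49 - ⅕*15))*(I*√6) = (-88 + (-49 - 3))*(I*√6) = (-88 - 52)*(I*√6) = -140*I*√6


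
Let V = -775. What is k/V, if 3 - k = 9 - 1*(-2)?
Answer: 8/775 ≈ 0.010323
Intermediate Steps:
k = -8 (k = 3 - (9 - 1*(-2)) = 3 - (9 + 2) = 3 - 1*11 = 3 - 11 = -8)
k/V = -8/(-775) = -8*(-1/775) = 8/775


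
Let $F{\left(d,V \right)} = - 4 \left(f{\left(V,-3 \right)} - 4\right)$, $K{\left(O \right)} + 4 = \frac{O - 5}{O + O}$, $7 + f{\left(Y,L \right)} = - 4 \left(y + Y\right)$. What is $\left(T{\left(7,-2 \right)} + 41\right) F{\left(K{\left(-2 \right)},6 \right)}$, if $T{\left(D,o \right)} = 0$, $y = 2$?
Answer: $7052$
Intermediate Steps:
$f{\left(Y,L \right)} = -15 - 4 Y$ ($f{\left(Y,L \right)} = -7 - 4 \left(2 + Y\right) = -7 - \left(8 + 4 Y\right) = -15 - 4 Y$)
$K{\left(O \right)} = -4 + \frac{-5 + O}{2 O}$ ($K{\left(O \right)} = -4 + \frac{O - 5}{O + O} = -4 + \frac{-5 + O}{2 O}$)
$F{\left(d,V \right)} = 76 + 16 V$ ($F{\left(d,V \right)} = - 4 \left(\left(-15 - 4 V\right) - 4\right) = - 4 \left(-19 - 4 V\right) = 76 + 16 V$)
$\left(T{\left(7,-2 \right)} + 41\right) F{\left(K{\left(-2 \right)},6 \right)} = \left(0 + 41\right) \left(76 + 16 \cdot 6\right) = 41 \left(76 + 96\right) = 41 \cdot 172 = 7052$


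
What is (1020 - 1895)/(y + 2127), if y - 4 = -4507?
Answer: 875/2376 ≈ 0.36827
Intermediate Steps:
y = -4503 (y = 4 - 4507 = -4503)
(1020 - 1895)/(y + 2127) = (1020 - 1895)/(-4503 + 2127) = -875/(-2376) = -875*(-1/2376) = 875/2376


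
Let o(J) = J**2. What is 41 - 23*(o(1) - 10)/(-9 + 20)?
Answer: 658/11 ≈ 59.818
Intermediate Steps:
41 - 23*(o(1) - 10)/(-9 + 20) = 41 - 23*(1**2 - 10)/(-9 + 20) = 41 - 23*(1 - 10)/11 = 41 - (-207)/11 = 41 - 23*(-9/11) = 41 + 207/11 = 658/11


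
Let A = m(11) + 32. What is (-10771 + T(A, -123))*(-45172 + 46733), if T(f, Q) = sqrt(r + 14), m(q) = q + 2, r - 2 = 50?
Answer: -16813531 + 1561*sqrt(66) ≈ -1.6801e+7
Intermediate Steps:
r = 52 (r = 2 + 50 = 52)
m(q) = 2 + q
A = 45 (A = (2 + 11) + 32 = 13 + 32 = 45)
T(f, Q) = sqrt(66) (T(f, Q) = sqrt(52 + 14) = sqrt(66))
(-10771 + T(A, -123))*(-45172 + 46733) = (-10771 + sqrt(66))*(-45172 + 46733) = (-10771 + sqrt(66))*1561 = -16813531 + 1561*sqrt(66)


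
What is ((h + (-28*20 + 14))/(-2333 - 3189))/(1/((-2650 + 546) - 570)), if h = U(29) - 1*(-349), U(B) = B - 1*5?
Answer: -231301/2761 ≈ -83.774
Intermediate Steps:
U(B) = -5 + B (U(B) = B - 5 = -5 + B)
h = 373 (h = (-5 + 29) - 1*(-349) = 24 + 349 = 373)
((h + (-28*20 + 14))/(-2333 - 3189))/(1/((-2650 + 546) - 570)) = ((373 + (-28*20 + 14))/(-2333 - 3189))/(1/((-2650 + 546) - 570)) = ((373 + (-560 + 14))/(-5522))/(1/(-2104 - 570)) = ((373 - 546)*(-1/5522))/(1/(-2674)) = (-173*(-1/5522))/(-1/2674) = (173/5522)*(-2674) = -231301/2761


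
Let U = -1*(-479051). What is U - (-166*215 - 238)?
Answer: 514979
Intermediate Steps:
U = 479051
U - (-166*215 - 238) = 479051 - (-166*215 - 238) = 479051 - (-35690 - 238) = 479051 - 1*(-35928) = 479051 + 35928 = 514979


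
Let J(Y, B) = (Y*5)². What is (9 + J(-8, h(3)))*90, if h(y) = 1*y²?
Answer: 144810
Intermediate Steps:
h(y) = y²
J(Y, B) = 25*Y² (J(Y, B) = (5*Y)² = 25*Y²)
(9 + J(-8, h(3)))*90 = (9 + 25*(-8)²)*90 = (9 + 25*64)*90 = (9 + 1600)*90 = 1609*90 = 144810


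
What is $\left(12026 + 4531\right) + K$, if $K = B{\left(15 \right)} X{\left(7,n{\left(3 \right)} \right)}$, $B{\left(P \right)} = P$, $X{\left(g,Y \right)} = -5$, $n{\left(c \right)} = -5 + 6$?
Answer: $16482$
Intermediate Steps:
$n{\left(c \right)} = 1$
$K = -75$ ($K = 15 \left(-5\right) = -75$)
$\left(12026 + 4531\right) + K = \left(12026 + 4531\right) - 75 = 16557 - 75 = 16482$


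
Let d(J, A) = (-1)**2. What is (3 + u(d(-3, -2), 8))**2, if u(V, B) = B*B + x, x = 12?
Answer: 6241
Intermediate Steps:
d(J, A) = 1
u(V, B) = 12 + B**2 (u(V, B) = B*B + 12 = B**2 + 12 = 12 + B**2)
(3 + u(d(-3, -2), 8))**2 = (3 + (12 + 8**2))**2 = (3 + (12 + 64))**2 = (3 + 76)**2 = 79**2 = 6241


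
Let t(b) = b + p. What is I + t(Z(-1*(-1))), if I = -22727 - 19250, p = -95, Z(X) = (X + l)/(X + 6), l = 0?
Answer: -294503/7 ≈ -42072.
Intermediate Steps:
Z(X) = X/(6 + X) (Z(X) = (X + 0)/(X + 6) = X/(6 + X))
I = -41977
t(b) = -95 + b (t(b) = b - 95 = -95 + b)
I + t(Z(-1*(-1))) = -41977 + (-95 + (-1*(-1))/(6 - 1*(-1))) = -41977 + (-95 + 1/(6 + 1)) = -41977 + (-95 + 1/7) = -41977 + (-95 + 1*(⅐)) = -41977 + (-95 + ⅐) = -41977 - 664/7 = -294503/7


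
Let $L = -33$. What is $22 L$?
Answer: $-726$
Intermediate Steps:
$22 L = 22 \left(-33\right) = -726$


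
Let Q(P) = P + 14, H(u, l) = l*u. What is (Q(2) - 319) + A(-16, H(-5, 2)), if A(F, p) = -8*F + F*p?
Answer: -15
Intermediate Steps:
Q(P) = 14 + P
(Q(2) - 319) + A(-16, H(-5, 2)) = ((14 + 2) - 319) - 16*(-8 + 2*(-5)) = (16 - 319) - 16*(-8 - 10) = -303 - 16*(-18) = -303 + 288 = -15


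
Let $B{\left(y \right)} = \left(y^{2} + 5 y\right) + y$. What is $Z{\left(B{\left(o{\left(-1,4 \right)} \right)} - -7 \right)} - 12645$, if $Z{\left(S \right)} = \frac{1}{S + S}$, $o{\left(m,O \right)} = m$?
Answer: $- \frac{50579}{4} \approx -12645.0$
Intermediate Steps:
$B{\left(y \right)} = y^{2} + 6 y$
$Z{\left(S \right)} = \frac{1}{2 S}$
$Z{\left(B{\left(o{\left(-1,4 \right)} \right)} - -7 \right)} - 12645 = \frac{1}{2 \left(- (6 - 1) - -7\right)} - 12645 = \frac{1}{2 \left(\left(-1\right) 5 + 7\right)} - 12645 = \frac{1}{2 \left(-5 + 7\right)} - 12645 = \frac{1}{2 \cdot 2} - 12645 = \frac{1}{2} \cdot \frac{1}{2} - 12645 = \frac{1}{4} - 12645 = - \frac{50579}{4}$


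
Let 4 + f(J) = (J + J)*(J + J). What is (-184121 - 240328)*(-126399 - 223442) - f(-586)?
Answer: 148488289029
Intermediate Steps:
f(J) = -4 + 4*J**2 (f(J) = -4 + (J + J)*(J + J) = -4 + (2*J)*(2*J) = -4 + 4*J**2)
(-184121 - 240328)*(-126399 - 223442) - f(-586) = (-184121 - 240328)*(-126399 - 223442) - (-4 + 4*(-586)**2) = -424449*(-349841) - (-4 + 4*343396) = 148489662609 - (-4 + 1373584) = 148489662609 - 1*1373580 = 148489662609 - 1373580 = 148488289029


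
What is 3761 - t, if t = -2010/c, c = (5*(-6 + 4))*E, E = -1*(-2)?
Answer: 7321/2 ≈ 3660.5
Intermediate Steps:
E = 2
c = -20 (c = (5*(-6 + 4))*2 = (5*(-2))*2 = -10*2 = -20)
t = 201/2 (t = -2010/(-20) = -2010*(-1/20) = 201/2 ≈ 100.50)
3761 - t = 3761 - 1*201/2 = 3761 - 201/2 = 7321/2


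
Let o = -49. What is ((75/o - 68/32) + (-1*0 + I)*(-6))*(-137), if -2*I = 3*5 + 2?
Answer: -2542583/392 ≈ -6486.2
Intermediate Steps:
I = -17/2 (I = -(3*5 + 2)/2 = -(15 + 2)/2 = -1/2*17 = -17/2 ≈ -8.5000)
((75/o - 68/32) + (-1*0 + I)*(-6))*(-137) = ((75/(-49) - 68/32) + (-1*0 - 17/2)*(-6))*(-137) = ((75*(-1/49) - 68*1/32) + (0 - 17/2)*(-6))*(-137) = ((-75/49 - 17/8) - 17/2*(-6))*(-137) = (-1433/392 + 51)*(-137) = (18559/392)*(-137) = -2542583/392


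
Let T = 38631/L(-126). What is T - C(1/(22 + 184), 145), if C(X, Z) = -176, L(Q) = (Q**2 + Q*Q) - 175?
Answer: 5596183/31577 ≈ 177.22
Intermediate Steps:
L(Q) = -175 + 2*Q**2 (L(Q) = (Q**2 + Q**2) - 175 = 2*Q**2 - 175 = -175 + 2*Q**2)
T = 38631/31577 (T = 38631/(-175 + 2*(-126)**2) = 38631/(-175 + 2*15876) = 38631/(-175 + 31752) = 38631/31577 ≈ 1.2234)
T - C(1/(22 + 184), 145) = 38631/31577 - 1*(-176) = 38631/31577 + 176 = 5596183/31577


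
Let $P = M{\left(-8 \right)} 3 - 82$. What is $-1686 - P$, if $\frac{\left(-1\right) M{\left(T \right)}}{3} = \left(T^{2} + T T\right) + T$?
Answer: $-524$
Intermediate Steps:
$M{\left(T \right)} = - 6 T^{2} - 3 T$ ($M{\left(T \right)} = - 3 \left(\left(T^{2} + T T\right) + T\right) = - 3 \left(\left(T^{2} + T^{2}\right) + T\right) = - 3 \left(2 T^{2} + T\right) = - 3 \left(T + 2 T^{2}\right) = - 6 T^{2} - 3 T$)
$P = -1162$ ($P = \left(-3\right) \left(-8\right) \left(1 + 2 \left(-8\right)\right) 3 - 82 = \left(-3\right) \left(-8\right) \left(1 - 16\right) 3 - 82 = \left(-3\right) \left(-8\right) \left(-15\right) 3 - 82 = \left(-360\right) 3 - 82 = -1080 - 82 = -1162$)
$-1686 - P = -1686 - -1162 = -1686 + 1162 = -524$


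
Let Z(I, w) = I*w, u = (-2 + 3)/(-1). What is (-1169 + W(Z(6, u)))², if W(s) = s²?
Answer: 1283689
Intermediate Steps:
u = -1 (u = 1*(-1) = -1)
(-1169 + W(Z(6, u)))² = (-1169 + (6*(-1))²)² = (-1169 + (-6)²)² = (-1169 + 36)² = (-1133)² = 1283689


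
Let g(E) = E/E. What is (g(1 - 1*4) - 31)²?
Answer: 900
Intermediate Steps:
g(E) = 1
(g(1 - 1*4) - 31)² = (1 - 31)² = (-30)² = 900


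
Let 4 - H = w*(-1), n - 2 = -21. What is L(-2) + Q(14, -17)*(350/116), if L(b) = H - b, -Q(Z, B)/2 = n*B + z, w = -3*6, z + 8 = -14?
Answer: -53023/29 ≈ -1828.4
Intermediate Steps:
z = -22 (z = -8 - 14 = -22)
w = -18
n = -19 (n = 2 - 21 = -19)
H = -14 (H = 4 - (-18)*(-1) = 4 - 1*18 = 4 - 18 = -14)
Q(Z, B) = 44 + 38*B (Q(Z, B) = -2*(-19*B - 22) = -2*(-22 - 19*B) = 44 + 38*B)
L(b) = -14 - b
L(-2) + Q(14, -17)*(350/116) = (-14 - 1*(-2)) + (44 + 38*(-17))*(350/116) = (-14 + 2) + (44 - 646)*(350*(1/116)) = -12 - 602*175/58 = -12 - 52675/29 = -53023/29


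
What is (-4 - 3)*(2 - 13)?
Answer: 77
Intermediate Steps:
(-4 - 3)*(2 - 13) = -7*(-11) = 77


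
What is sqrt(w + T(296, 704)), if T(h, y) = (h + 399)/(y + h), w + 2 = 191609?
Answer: sqrt(76643078)/20 ≈ 437.73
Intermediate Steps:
w = 191607 (w = -2 + 191609 = 191607)
T(h, y) = (399 + h)/(h + y)
sqrt(w + T(296, 704)) = sqrt(191607 + (399 + 296)/(296 + 704)) = sqrt(191607 + 695/1000) = sqrt(191607 + (1/1000)*695) = sqrt(191607 + 139/200) = sqrt(38321539/200) = sqrt(76643078)/20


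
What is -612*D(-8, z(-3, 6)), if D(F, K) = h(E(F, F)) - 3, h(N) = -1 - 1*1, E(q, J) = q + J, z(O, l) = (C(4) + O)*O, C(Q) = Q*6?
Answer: 3060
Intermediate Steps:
C(Q) = 6*Q
z(O, l) = O*(24 + O) (z(O, l) = (6*4 + O)*O = (24 + O)*O = O*(24 + O))
E(q, J) = J + q
h(N) = -2 (h(N) = -1 - 1 = -2)
D(F, K) = -5 (D(F, K) = -2 - 3 = -5)
-612*D(-8, z(-3, 6)) = -612*(-5) = 3060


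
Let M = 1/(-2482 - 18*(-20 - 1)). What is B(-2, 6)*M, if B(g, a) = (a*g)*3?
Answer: 9/526 ≈ 0.017110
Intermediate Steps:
B(g, a) = 3*a*g
M = -1/2104 (M = 1/(-2482 - 18*(-21)) = 1/(-2482 + 378) = 1/(-2104) = -1/2104 ≈ -0.00047529)
B(-2, 6)*M = (3*6*(-2))*(-1/2104) = -36*(-1/2104) = 9/526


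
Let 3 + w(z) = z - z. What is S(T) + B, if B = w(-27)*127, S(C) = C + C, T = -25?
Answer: -431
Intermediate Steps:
w(z) = -3 (w(z) = -3 + (z - z) = -3 + 0 = -3)
S(C) = 2*C
B = -381 (B = -3*127 = -381)
S(T) + B = 2*(-25) - 381 = -50 - 381 = -431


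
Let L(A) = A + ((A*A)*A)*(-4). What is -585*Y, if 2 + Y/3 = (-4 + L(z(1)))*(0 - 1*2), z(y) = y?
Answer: -21060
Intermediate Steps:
L(A) = A - 4*A**3 (L(A) = A + (A**2*A)*(-4) = A + A**3*(-4) = A - 4*A**3)
Y = 36 (Y = -6 + 3*((-4 + (1 - 4*1**3))*(0 - 1*2)) = -6 + 3*((-4 + (1 - 4*1))*(0 - 2)) = -6 + 3*((-4 + (1 - 4))*(-2)) = -6 + 3*((-4 - 3)*(-2)) = -6 + 3*(-7*(-2)) = -6 + 3*14 = -6 + 42 = 36)
-585*Y = -585*36 = -21060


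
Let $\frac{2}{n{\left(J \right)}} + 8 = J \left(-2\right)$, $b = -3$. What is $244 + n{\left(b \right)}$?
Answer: $243$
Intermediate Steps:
$n{\left(J \right)} = \frac{2}{-8 - 2 J}$ ($n{\left(J \right)} = \frac{2}{-8 + J \left(-2\right)} = \frac{2}{-8 - 2 J}$)
$244 + n{\left(b \right)} = 244 - \frac{1}{4 - 3} = 244 - 1^{-1} = 244 - 1 = 243$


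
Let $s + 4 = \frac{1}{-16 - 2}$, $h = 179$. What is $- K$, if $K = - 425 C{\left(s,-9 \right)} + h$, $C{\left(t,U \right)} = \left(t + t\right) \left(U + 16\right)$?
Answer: $- \frac{218786}{9} \approx -24310.0$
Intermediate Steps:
$s = - \frac{73}{18}$ ($s = -4 + \frac{1}{-16 - 2} = -4 + \frac{1}{-18} = -4 - \frac{1}{18} = - \frac{73}{18} \approx -4.0556$)
$C{\left(t,U \right)} = 2 t \left(16 + U\right)$
$K = \frac{218786}{9}$ ($K = - 425 \cdot 2 \left(- \frac{73}{18}\right) \left(16 - 9\right) + 179 = - 425 \cdot 2 \left(- \frac{73}{18}\right) 7 + 179 = \left(-425\right) \left(- \frac{511}{9}\right) + 179 = \frac{217175}{9} + 179 = \frac{218786}{9} \approx 24310.0$)
$- K = \left(-1\right) \frac{218786}{9} = - \frac{218786}{9}$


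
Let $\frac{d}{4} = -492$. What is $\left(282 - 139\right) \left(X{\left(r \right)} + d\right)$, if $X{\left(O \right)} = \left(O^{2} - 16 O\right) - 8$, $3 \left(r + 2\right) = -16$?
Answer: $- \frac{2322892}{9} \approx -2.581 \cdot 10^{5}$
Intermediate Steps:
$r = - \frac{22}{3}$ ($r = -2 + \frac{1}{3} \left(-16\right) = -2 - \frac{16}{3} = - \frac{22}{3} \approx -7.3333$)
$X{\left(O \right)} = -8 + O^{2} - 16 O$
$d = -1968$ ($d = 4 \left(-492\right) = -1968$)
$\left(282 - 139\right) \left(X{\left(r \right)} + d\right) = \left(282 - 139\right) \left(\left(-8 + \left(- \frac{22}{3}\right)^{2} - - \frac{352}{3}\right) - 1968\right) = 143 \left(\left(-8 + \frac{484}{9} + \frac{352}{3}\right) - 1968\right) = 143 \left(\frac{1468}{9} - 1968\right) = 143 \left(- \frac{16244}{9}\right) = - \frac{2322892}{9}$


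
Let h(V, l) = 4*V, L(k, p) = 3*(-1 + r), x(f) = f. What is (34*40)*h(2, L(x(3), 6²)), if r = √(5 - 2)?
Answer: 10880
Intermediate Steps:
r = √3 ≈ 1.7320
L(k, p) = -3 + 3*√3 (L(k, p) = 3*(-1 + √3) = -3 + 3*√3)
(34*40)*h(2, L(x(3), 6²)) = (34*40)*(4*2) = 1360*8 = 10880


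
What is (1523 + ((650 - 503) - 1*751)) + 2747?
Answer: 3666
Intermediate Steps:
(1523 + ((650 - 503) - 1*751)) + 2747 = (1523 + (147 - 751)) + 2747 = (1523 - 604) + 2747 = 919 + 2747 = 3666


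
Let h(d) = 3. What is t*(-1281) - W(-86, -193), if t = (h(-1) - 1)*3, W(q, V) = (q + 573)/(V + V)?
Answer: -2966309/386 ≈ -7684.7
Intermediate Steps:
W(q, V) = (573 + q)/(2*V) (W(q, V) = (573 + q)/((2*V)) = (573 + q)*(1/(2*V)) = (573 + q)/(2*V))
t = 6 (t = (3 - 1)*3 = 2*3 = 6)
t*(-1281) - W(-86, -193) = 6*(-1281) - (573 - 86)/(2*(-193)) = -7686 - (-1)*487/(2*193) = -7686 - 1*(-487/386) = -7686 + 487/386 = -2966309/386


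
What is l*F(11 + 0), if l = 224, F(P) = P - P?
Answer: 0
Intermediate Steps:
F(P) = 0
l*F(11 + 0) = 224*0 = 0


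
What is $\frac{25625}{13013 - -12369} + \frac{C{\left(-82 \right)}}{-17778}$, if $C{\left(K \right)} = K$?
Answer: $\frac{228821287}{225620598} \approx 1.0142$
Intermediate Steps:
$\frac{25625}{13013 - -12369} + \frac{C{\left(-82 \right)}}{-17778} = \frac{25625}{13013 - -12369} - \frac{82}{-17778} = \frac{25625}{13013 + 12369} - - \frac{41}{8889} = \frac{25625}{25382} + \frac{41}{8889} = \frac{228821287}{225620598}$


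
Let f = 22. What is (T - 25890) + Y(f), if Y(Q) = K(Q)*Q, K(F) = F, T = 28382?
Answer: 2976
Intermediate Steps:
Y(Q) = Q² (Y(Q) = Q*Q = Q²)
(T - 25890) + Y(f) = (28382 - 25890) + 22² = 2492 + 484 = 2976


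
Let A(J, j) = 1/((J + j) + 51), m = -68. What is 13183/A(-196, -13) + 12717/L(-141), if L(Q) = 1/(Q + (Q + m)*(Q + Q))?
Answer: 745638535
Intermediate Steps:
A(J, j) = 1/(51 + J + j)
L(Q) = 1/(Q + 2*Q*(-68 + Q)) (L(Q) = 1/(Q + (Q - 68)*(Q + Q)) = 1/(Q + (-68 + Q)*(2*Q)) = 1/(Q + 2*Q*(-68 + Q)))
13183/A(-196, -13) + 12717/L(-141) = 13183/(1/(51 - 196 - 13)) + 12717/((1/((-141)*(-135 + 2*(-141))))) = 13183/(1/(-158)) + 12717/((-1/(141*(-135 - 282)))) = 13183/(-1/158) + 12717/((-1/141/(-417))) = 13183*(-158) + 12717/((-1/141*(-1/417))) = -2082914 + 12717/(1/58797) = -2082914 + 12717*58797 = -2082914 + 747721449 = 745638535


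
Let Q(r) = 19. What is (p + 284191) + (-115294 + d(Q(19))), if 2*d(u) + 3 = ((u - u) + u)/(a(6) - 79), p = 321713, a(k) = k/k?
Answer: 76534907/156 ≈ 4.9061e+5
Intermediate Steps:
a(k) = 1
d(u) = -3/2 - u/156 (d(u) = -3/2 + (((u - u) + u)/(1 - 79))/2 = -3/2 + ((0 + u)/(-78))/2 = -3/2 + (u*(-1/78))/2 = -3/2 + (-u/78)/2 = -3/2 - u/156)
(p + 284191) + (-115294 + d(Q(19))) = (321713 + 284191) + (-115294 + (-3/2 - 1/156*19)) = 605904 + (-115294 + (-3/2 - 19/156)) = 605904 + (-115294 - 253/156) = 605904 - 17986117/156 = 76534907/156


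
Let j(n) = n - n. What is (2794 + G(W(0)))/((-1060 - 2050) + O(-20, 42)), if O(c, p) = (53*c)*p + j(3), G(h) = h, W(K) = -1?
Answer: -2793/47630 ≈ -0.058640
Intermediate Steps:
j(n) = 0
O(c, p) = 53*c*p (O(c, p) = (53*c)*p + 0 = 53*c*p + 0 = 53*c*p)
(2794 + G(W(0)))/((-1060 - 2050) + O(-20, 42)) = (2794 - 1)/((-1060 - 2050) + 53*(-20)*42) = 2793/(-3110 - 44520) = 2793/(-47630) = 2793*(-1/47630) = -2793/47630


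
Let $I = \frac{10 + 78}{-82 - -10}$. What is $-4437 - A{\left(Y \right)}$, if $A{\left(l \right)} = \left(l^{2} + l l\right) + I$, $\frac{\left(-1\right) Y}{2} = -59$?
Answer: $- \frac{290554}{9} \approx -32284.0$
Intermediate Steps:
$Y = 118$ ($Y = \left(-2\right) \left(-59\right) = 118$)
$I = - \frac{11}{9}$ ($I = \frac{88}{-82 + 10} = \frac{88}{-72} = 88 \left(- \frac{1}{72}\right) = - \frac{11}{9} \approx -1.2222$)
$A{\left(l \right)} = - \frac{11}{9} + 2 l^{2}$ ($A{\left(l \right)} = \left(l^{2} + l l\right) - \frac{11}{9} = \left(l^{2} + l^{2}\right) - \frac{11}{9} = 2 l^{2} - \frac{11}{9} = - \frac{11}{9} + 2 l^{2}$)
$-4437 - A{\left(Y \right)} = -4437 - \left(- \frac{11}{9} + 2 \cdot 118^{2}\right) = -4437 - \left(- \frac{11}{9} + 2 \cdot 13924\right) = -4437 - \left(- \frac{11}{9} + 27848\right) = -4437 - \frac{250621}{9} = - \frac{290554}{9}$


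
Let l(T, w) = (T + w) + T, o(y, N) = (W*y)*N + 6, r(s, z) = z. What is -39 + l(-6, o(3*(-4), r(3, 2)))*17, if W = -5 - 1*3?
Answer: 3123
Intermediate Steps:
W = -8 (W = -5 - 3 = -8)
o(y, N) = 6 - 8*N*y (o(y, N) = (-8*y)*N + 6 = -8*N*y + 6 = 6 - 8*N*y)
l(T, w) = w + 2*T
-39 + l(-6, o(3*(-4), r(3, 2)))*17 = -39 + ((6 - 8*2*3*(-4)) + 2*(-6))*17 = -39 + ((6 - 8*2*(-12)) - 12)*17 = -39 + ((6 + 192) - 12)*17 = -39 + (198 - 12)*17 = -39 + 186*17 = -39 + 3162 = 3123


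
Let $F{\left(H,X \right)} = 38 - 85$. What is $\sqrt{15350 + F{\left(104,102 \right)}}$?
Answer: $\sqrt{15303} \approx 123.71$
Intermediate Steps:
$F{\left(H,X \right)} = -47$ ($F{\left(H,X \right)} = 38 - 85 = -47$)
$\sqrt{15350 + F{\left(104,102 \right)}} = \sqrt{15350 - 47} = \sqrt{15303}$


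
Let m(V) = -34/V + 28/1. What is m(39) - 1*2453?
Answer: -94609/39 ≈ -2425.9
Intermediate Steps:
m(V) = 28 - 34/V (m(V) = -34/V + 28*1 = -34/V + 28 = 28 - 34/V)
m(39) - 1*2453 = (28 - 34/39) - 1*2453 = (28 - 34*1/39) - 2453 = (28 - 34/39) - 2453 = 1058/39 - 2453 = -94609/39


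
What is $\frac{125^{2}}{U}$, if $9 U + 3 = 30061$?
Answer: $\frac{140625}{30058} \approx 4.6785$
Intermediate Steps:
$U = \frac{30058}{9}$ ($U = - \frac{1}{3} + \frac{1}{9} \cdot 30061 = - \frac{1}{3} + \frac{30061}{9} = \frac{30058}{9} \approx 3339.8$)
$\frac{125^{2}}{U} = \frac{125^{2}}{\frac{30058}{9}} = 15625 \cdot \frac{9}{30058} = \frac{140625}{30058}$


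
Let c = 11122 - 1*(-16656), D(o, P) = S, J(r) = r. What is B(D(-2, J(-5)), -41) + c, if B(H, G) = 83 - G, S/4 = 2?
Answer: 27902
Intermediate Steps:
S = 8 (S = 4*2 = 8)
D(o, P) = 8
c = 27778 (c = 11122 + 16656 = 27778)
B(D(-2, J(-5)), -41) + c = (83 - 1*(-41)) + 27778 = (83 + 41) + 27778 = 124 + 27778 = 27902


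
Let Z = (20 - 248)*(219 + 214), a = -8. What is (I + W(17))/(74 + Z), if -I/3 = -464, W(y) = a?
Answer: -692/49325 ≈ -0.014029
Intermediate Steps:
W(y) = -8
I = 1392 (I = -3*(-464) = 1392)
Z = -98724 (Z = -228*433 = -98724)
(I + W(17))/(74 + Z) = (1392 - 8)/(74 - 98724) = 1384/(-98650) = 1384*(-1/98650) = -692/49325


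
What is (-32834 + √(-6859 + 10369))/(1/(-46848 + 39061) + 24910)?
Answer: -255678358/193974169 + 23361*√390/193974169 ≈ -1.3157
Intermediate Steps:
(-32834 + √(-6859 + 10369))/(1/(-46848 + 39061) + 24910) = (-32834 + √3510)/(1/(-7787) + 24910) = (-32834 + 3*√390)/(-1/7787 + 24910) = (-32834 + 3*√390)/(193974169/7787) = (-32834 + 3*√390)*(7787/193974169) = -255678358/193974169 + 23361*√390/193974169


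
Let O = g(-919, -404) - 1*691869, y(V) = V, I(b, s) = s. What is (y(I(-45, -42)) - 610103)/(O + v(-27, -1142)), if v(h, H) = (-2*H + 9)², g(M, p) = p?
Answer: -610145/4565576 ≈ -0.13364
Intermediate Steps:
v(h, H) = (9 - 2*H)²
O = -692273 (O = -404 - 1*691869 = -404 - 691869 = -692273)
(y(I(-45, -42)) - 610103)/(O + v(-27, -1142)) = (-42 - 610103)/(-692273 + (-9 + 2*(-1142))²) = -610145/(-692273 + (-9 - 2284)²) = -610145/(-692273 + (-2293)²) = -610145/(-692273 + 5257849) = -610145/4565576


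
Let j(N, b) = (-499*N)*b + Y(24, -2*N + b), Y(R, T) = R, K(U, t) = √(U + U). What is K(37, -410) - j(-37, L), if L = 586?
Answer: -10819342 + √74 ≈ -1.0819e+7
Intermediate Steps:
K(U, t) = √2*√U (K(U, t) = √(2*U) = √2*√U)
j(N, b) = 24 - 499*N*b (j(N, b) = (-499*N)*b + 24 = -499*N*b + 24 = 24 - 499*N*b)
K(37, -410) - j(-37, L) = √2*√37 - (24 - 499*(-37)*586) = √74 - (24 + 10819318) = √74 - 1*10819342 = √74 - 10819342 = -10819342 + √74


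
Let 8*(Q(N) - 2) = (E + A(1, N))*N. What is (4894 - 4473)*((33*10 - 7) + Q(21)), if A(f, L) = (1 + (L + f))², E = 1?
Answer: 2890165/4 ≈ 7.2254e+5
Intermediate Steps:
A(f, L) = (1 + L + f)²
Q(N) = 2 + N*(1 + (2 + N)²)/8 (Q(N) = 2 + ((1 + (1 + N + 1)²)*N)/8 = 2 + ((1 + (2 + N)²)*N)/8 = 2 + (N*(1 + (2 + N)²))/8 = 2 + N*(1 + (2 + N)²)/8)
(4894 - 4473)*((33*10 - 7) + Q(21)) = (4894 - 4473)*((33*10 - 7) + (2 + (⅛)*21 + (⅛)*21*(2 + 21)²)) = 421*((330 - 7) + (2 + 21/8 + (⅛)*21*23²)) = 421*(323 + (2 + 21/8 + (⅛)*21*529)) = 421*(323 + (2 + 21/8 + 11109/8)) = 421*(323 + 5573/4) = 421*(6865/4) = 2890165/4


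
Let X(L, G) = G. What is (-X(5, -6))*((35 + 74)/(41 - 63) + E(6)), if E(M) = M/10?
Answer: -1437/55 ≈ -26.127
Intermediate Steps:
E(M) = M/10 (E(M) = M*(1/10) = M/10)
(-X(5, -6))*((35 + 74)/(41 - 63) + E(6)) = (-1*(-6))*((35 + 74)/(41 - 63) + (1/10)*6) = 6*(109/(-22) + 3/5) = 6*(109*(-1/22) + 3/5) = 6*(-109/22 + 3/5) = 6*(-479/110) = -1437/55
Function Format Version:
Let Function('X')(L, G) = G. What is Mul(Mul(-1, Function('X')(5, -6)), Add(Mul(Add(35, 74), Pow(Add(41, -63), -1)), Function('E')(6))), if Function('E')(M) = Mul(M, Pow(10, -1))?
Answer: Rational(-1437, 55) ≈ -26.127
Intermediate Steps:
Function('E')(M) = Mul(Rational(1, 10), M) (Function('E')(M) = Mul(M, Rational(1, 10)) = Mul(Rational(1, 10), M))
Mul(Mul(-1, Function('X')(5, -6)), Add(Mul(Add(35, 74), Pow(Add(41, -63), -1)), Function('E')(6))) = Mul(Mul(-1, -6), Add(Mul(Add(35, 74), Pow(Add(41, -63), -1)), Mul(Rational(1, 10), 6))) = Mul(6, Add(Mul(109, Pow(-22, -1)), Rational(3, 5))) = Mul(6, Add(Mul(109, Rational(-1, 22)), Rational(3, 5))) = Mul(6, Add(Rational(-109, 22), Rational(3, 5))) = Mul(6, Rational(-479, 110)) = Rational(-1437, 55)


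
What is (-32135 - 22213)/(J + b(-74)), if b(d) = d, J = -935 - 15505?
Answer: 27174/8257 ≈ 3.2910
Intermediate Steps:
J = -16440
(-32135 - 22213)/(J + b(-74)) = (-32135 - 22213)/(-16440 - 74) = -54348/(-16514) = -54348*(-1/16514) = 27174/8257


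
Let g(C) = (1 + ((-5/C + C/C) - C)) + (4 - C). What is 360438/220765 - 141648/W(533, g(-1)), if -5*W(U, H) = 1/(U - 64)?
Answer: 73330309448838/220765 ≈ 3.3216e+8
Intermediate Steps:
g(C) = 6 - 5/C - 2*C (g(C) = (1 + ((-5/C + 1) - C)) + (4 - C) = (1 + ((1 - 5/C) - C)) + (4 - C) = (1 + (1 - C - 5/C)) + (4 - C) = (2 - C - 5/C) + (4 - C) = 6 - 5/C - 2*C)
W(U, H) = -1/(5*(-64 + U)) (W(U, H) = -1/(5*(U - 64)) = -1/(5*(-64 + U)))
360438/220765 - 141648/W(533, g(-1)) = 360438/220765 - 141648/((-1/(-320 + 5*533))) = 360438*(1/220765) - 141648/((-1/(-320 + 2665))) = 360438/220765 - 141648/((-1/2345)) = 360438/220765 - 141648/((-1*1/2345)) = 360438/220765 - 141648/(-1/2345) = 360438/220765 - 141648*(-2345) = 360438/220765 + 332164560 = 73330309448838/220765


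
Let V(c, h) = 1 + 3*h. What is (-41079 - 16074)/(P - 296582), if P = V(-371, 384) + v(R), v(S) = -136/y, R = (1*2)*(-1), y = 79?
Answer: 4515087/23339027 ≈ 0.19346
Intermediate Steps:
R = -2 (R = 2*(-1) = -2)
v(S) = -136/79
P = 90951/79 (P = (1 + 3*384) - 136/79 = (1 + 1152) - 136/79 = 1153 - 136/79 = 90951/79 ≈ 1151.3)
(-41079 - 16074)/(P - 296582) = (-41079 - 16074)/(90951/79 - 296582) = -57153/(-23339027/79) = -57153*(-79/23339027) = 4515087/23339027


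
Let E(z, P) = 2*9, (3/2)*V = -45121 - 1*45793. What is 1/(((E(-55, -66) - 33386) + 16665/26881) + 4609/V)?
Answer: -4887718468/163090731360191 ≈ -2.9969e-5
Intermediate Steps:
V = -181828/3 (V = 2*(-45121 - 1*45793)/3 = 2*(-45121 - 45793)/3 = (⅔)*(-90914) = -181828/3 ≈ -60609.)
E(z, P) = 18
1/(((E(-55, -66) - 33386) + 16665/26881) + 4609/V) = 1/(((18 - 33386) + 16665/26881) + 4609/(-181828/3)) = 1/((-33368 + 16665*(1/26881)) + 4609*(-3/181828)) = 1/((-33368 + 16665/26881) - 13827/181828) = 1/(-896948543/26881 - 13827/181828) = 1/(-163090731360191/4887718468) = -4887718468/163090731360191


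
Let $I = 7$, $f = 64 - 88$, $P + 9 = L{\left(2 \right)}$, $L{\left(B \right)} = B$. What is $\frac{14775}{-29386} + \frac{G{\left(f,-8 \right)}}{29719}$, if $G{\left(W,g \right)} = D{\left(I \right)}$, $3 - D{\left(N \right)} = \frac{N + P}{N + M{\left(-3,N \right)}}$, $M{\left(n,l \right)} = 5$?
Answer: $- \frac{439010067}{873322534} \approx -0.50269$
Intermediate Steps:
$P = -7$ ($P = -9 + 2 = -7$)
$f = -24$ ($f = 64 - 88 = -24$)
$D{\left(N \right)} = 3 - \frac{-7 + N}{5 + N}$ ($D{\left(N \right)} = 3 - \frac{N - 7}{N + 5} = 3 - \frac{-7 + N}{5 + N}$)
$G{\left(W,g \right)} = 3$ ($G{\left(W,g \right)} = \frac{2 \left(11 + 7\right)}{5 + 7} = 2 \cdot \frac{1}{12} \cdot 18 = 3$)
$\frac{14775}{-29386} + \frac{G{\left(f,-8 \right)}}{29719} = \frac{14775}{-29386} + \frac{3}{29719} = 14775 \left(- \frac{1}{29386}\right) + 3 \cdot \frac{1}{29719} = - \frac{14775}{29386} + \frac{3}{29719} = - \frac{439010067}{873322534}$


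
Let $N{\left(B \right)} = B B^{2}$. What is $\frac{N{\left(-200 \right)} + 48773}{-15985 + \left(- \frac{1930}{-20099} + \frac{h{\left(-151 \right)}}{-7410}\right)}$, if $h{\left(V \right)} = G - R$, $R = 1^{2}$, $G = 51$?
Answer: $\frac{118420478201493}{238069013980} \approx 497.42$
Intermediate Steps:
$R = 1$
$h{\left(V \right)} = 50$ ($h{\left(V \right)} = 51 - 1 = 50$)
$N{\left(B \right)} = B^{3}$
$\frac{N{\left(-200 \right)} + 48773}{-15985 + \left(- \frac{1930}{-20099} + \frac{h{\left(-151 \right)}}{-7410}\right)} = \frac{\left(-200\right)^{3} + 48773}{-15985 + \left(- \frac{1930}{-20099} + \frac{50}{-7410}\right)} = \frac{-8000000 + 48773}{-15985 + \left(\left(-1930\right) \left(- \frac{1}{20099}\right) + 50 \left(- \frac{1}{7410}\right)\right)} = - \frac{7951227}{-15985 + \left(\frac{1930}{20099} - \frac{5}{741}\right)} = - \frac{7951227}{-15985 + \frac{1329635}{14893359}} = - \frac{7951227}{- \frac{238069013980}{14893359}} = \left(-7951227\right) \left(- \frac{14893359}{238069013980}\right) = \frac{118420478201493}{238069013980}$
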